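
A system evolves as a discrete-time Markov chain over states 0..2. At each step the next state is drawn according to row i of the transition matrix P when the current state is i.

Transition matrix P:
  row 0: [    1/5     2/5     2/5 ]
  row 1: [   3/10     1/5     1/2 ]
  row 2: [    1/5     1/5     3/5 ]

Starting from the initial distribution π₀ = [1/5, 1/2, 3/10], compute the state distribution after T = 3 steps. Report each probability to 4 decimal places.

t=0: π = [0.2000, 0.5000, 0.3000]
t=1: π = [0.2500, 0.2400, 0.5100]
t=2: π = [0.2240, 0.2500, 0.5260]
t=3: π = [0.2250, 0.2448, 0.5302]

π = [0.2250, 0.2448, 0.5302]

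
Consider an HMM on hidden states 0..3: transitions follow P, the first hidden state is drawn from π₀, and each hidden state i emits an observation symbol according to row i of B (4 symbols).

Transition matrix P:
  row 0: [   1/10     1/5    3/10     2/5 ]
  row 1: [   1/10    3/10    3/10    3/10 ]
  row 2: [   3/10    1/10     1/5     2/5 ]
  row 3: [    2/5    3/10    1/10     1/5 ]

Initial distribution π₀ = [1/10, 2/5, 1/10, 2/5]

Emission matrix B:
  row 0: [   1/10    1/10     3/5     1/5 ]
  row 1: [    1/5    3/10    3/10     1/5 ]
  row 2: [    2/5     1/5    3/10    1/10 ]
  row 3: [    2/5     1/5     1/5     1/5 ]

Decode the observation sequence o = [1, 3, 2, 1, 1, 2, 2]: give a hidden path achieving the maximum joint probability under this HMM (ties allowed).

path = [1, 3, 0, 3, 1, 2, 0]

t=0: δ = [1.000e-02, 1.200e-01, 2.000e-02, 8.000e-02]  (obs o_0=1)
t=1: δ = [6.400e-03, 7.200e-03, 3.600e-03, 7.200e-03]  ψ = [3, 1, 1, 1]  (obs o_1=3)
t=2: δ = [1.728e-03, 6.480e-04, 6.480e-04, 5.120e-04]  ψ = [3, 1, 1, 0]  (obs o_2=2)
t=3: δ = [2.048e-05, 1.037e-04, 1.037e-04, 1.382e-04]  ψ = [3, 0, 0, 0]  (obs o_3=1)
t=4: δ = [5.530e-06, 1.244e-05, 6.221e-06, 8.294e-06]  ψ = [3, 3, 1, 2]  (obs o_4=1)
t=5: δ = [1.991e-06, 1.120e-06, 1.120e-06, 7.465e-07]  ψ = [3, 1, 1, 1]  (obs o_5=2)
t=6: δ = [2.016e-07, 1.194e-07, 1.792e-07, 1.593e-07]  ψ = [2, 0, 0, 0]  (obs o_6=2)
backtrack: best end state = 0; path = [1, 3, 0, 3, 1, 2, 0]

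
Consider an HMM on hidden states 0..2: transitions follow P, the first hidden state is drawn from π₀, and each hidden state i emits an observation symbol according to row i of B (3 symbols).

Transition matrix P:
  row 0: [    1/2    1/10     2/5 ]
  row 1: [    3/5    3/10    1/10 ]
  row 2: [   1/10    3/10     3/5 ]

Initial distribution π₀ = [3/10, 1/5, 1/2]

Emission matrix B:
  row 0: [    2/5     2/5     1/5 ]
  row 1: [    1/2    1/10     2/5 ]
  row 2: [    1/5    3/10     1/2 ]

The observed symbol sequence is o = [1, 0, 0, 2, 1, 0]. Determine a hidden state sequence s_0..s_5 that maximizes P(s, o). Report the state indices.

t=0: δ = [1.200e-01, 2.000e-02, 1.500e-01]  (obs o_0=1)
t=1: δ = [2.400e-02, 2.250e-02, 1.800e-02]  ψ = [0, 2, 2]  (obs o_1=0)
t=2: δ = [5.400e-03, 3.375e-03, 2.160e-03]  ψ = [1, 1, 2]  (obs o_2=0)
t=3: δ = [5.400e-04, 4.050e-04, 1.080e-03]  ψ = [0, 1, 0]  (obs o_3=2)
t=4: δ = [1.080e-04, 3.240e-05, 1.944e-04]  ψ = [0, 2, 2]  (obs o_4=1)
t=5: δ = [2.160e-05, 2.916e-05, 2.333e-05]  ψ = [0, 2, 2]  (obs o_5=0)
backtrack: best end state = 1; path = [2, 1, 0, 2, 2, 1]

path = [2, 1, 0, 2, 2, 1]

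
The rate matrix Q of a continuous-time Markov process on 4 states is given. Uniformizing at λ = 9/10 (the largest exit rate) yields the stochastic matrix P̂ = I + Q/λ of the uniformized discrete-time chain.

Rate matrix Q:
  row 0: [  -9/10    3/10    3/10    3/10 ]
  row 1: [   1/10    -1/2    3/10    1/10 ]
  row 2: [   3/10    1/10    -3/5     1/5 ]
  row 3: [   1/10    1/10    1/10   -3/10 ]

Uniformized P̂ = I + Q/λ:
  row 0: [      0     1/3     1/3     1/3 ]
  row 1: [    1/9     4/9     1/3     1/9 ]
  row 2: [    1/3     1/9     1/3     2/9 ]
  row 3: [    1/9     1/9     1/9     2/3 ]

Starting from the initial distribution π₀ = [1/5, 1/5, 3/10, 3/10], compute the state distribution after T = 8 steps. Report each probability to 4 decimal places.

π = [0.1495, 0.2165, 0.2475, 0.3865]

t=0: π = [0.2000, 0.2000, 0.3000, 0.3000]
t=1: π = [0.1556, 0.2222, 0.2667, 0.3556]
t=2: π = [0.1531, 0.2198, 0.2543, 0.3728]
t=3: π = [0.1506, 0.2184, 0.2505, 0.3805]
t=4: π = [0.1500, 0.2174, 0.2488, 0.3838]
t=5: π = [0.1497, 0.2169, 0.2480, 0.3853]
t=6: π = [0.1496, 0.2167, 0.2477, 0.3860]
t=7: π = [0.1495, 0.2166, 0.2476, 0.3863]
t=8: π = [0.1495, 0.2165, 0.2475, 0.3865]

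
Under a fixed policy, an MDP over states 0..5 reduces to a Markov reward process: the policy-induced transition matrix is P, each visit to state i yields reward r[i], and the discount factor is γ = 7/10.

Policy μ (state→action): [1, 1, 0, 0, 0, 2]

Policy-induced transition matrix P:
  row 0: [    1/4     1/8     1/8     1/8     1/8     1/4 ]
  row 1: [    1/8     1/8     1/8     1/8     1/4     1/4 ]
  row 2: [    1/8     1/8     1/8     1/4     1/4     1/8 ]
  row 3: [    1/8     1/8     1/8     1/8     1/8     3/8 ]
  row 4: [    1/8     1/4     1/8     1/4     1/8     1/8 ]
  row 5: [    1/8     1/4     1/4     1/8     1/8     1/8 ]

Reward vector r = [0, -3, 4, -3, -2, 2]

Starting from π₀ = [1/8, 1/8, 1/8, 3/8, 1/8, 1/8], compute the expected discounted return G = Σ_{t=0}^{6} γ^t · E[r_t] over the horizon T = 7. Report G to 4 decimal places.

G = -1.5664

t=0: π = [0.1250, 0.1250, 0.1250, 0.3750, 0.1250, 0.1250], E[r] = -1.0000, γ^t·E[r] = -1.000000, running G = -1.000000
t=1: π = [0.1406, 0.1563, 0.1406, 0.1563, 0.1563, 0.2500], E[r] = -0.1875, γ^t·E[r] = -0.131250, running G = -1.131250
t=2: π = [0.1426, 0.1758, 0.1563, 0.1621, 0.1621, 0.2012], E[r] = -0.3105, γ^t·E[r] = -0.152168, running G = -1.283418
t=3: π = [0.1428, 0.1704, 0.1501, 0.1648, 0.1665, 0.2053], E[r] = -0.3274, γ^t·E[r] = -0.112296, running G = -1.395714
t=4: π = [0.1429, 0.1715, 0.1507, 0.1646, 0.1651, 0.2054], E[r] = -0.3250, γ^t·E[r] = -0.078021, running G = -1.473734
t=5: π = [0.1429, 0.1713, 0.1507, 0.1645, 0.1653, 0.2054], E[r] = -0.3243, γ^t·E[r] = -0.054504, running G = -1.528239
t=6: π = [0.1429, 0.1713, 0.1507, 0.1645, 0.1652, 0.2054], E[r] = -0.3245, γ^t·E[r] = -0.038176, running G = -1.566415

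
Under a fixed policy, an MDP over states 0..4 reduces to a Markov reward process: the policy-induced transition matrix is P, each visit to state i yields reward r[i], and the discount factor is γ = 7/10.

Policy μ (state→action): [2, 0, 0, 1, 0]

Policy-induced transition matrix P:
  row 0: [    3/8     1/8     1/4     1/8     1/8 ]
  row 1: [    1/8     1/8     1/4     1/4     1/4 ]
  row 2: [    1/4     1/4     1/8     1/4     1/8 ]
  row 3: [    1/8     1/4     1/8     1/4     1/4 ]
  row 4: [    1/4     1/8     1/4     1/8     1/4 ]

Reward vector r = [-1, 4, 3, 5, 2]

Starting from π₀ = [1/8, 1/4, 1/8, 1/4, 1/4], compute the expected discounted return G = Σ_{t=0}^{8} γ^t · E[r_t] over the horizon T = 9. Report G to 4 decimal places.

G = 8.4500

t=0: π = [0.1250, 0.2500, 0.1250, 0.2500, 0.2500], E[r] = 3.0000, γ^t·E[r] = 3.000000, running G = 3.000000
t=1: π = [0.2031, 0.1719, 0.2031, 0.2031, 0.2188], E[r] = 2.5469, γ^t·E[r] = 1.782813, running G = 4.782813
t=2: π = [0.2285, 0.1758, 0.1992, 0.1973, 0.1992], E[r] = 2.4570, γ^t·E[r] = 1.203945, running G = 5.986758
t=3: π = [0.2319, 0.1746, 0.2004, 0.1965, 0.1965], E[r] = 2.4434, γ^t·E[r] = 0.838072, running G = 6.824830
t=4: π = [0.2326, 0.1746, 0.2004, 0.1964, 0.1960], E[r] = 2.4411, γ^t·E[r] = 0.586116, running G = 7.410946
t=5: π = [0.2327, 0.1746, 0.2004, 0.1964, 0.1959], E[r] = 2.4408, γ^t·E[r] = 0.410228, running G = 7.821174
t=6: π = [0.2327, 0.1746, 0.2004, 0.1964, 0.1959], E[r] = 2.4408, γ^t·E[r] = 0.287154, running G = 8.108327
t=7: π = [0.2327, 0.1746, 0.2004, 0.1964, 0.1959], E[r] = 2.4408, γ^t·E[r] = 0.201007, running G = 8.309335
t=8: π = [0.2327, 0.1746, 0.2004, 0.1964, 0.1959], E[r] = 2.4408, γ^t·E[r] = 0.140705, running G = 8.450039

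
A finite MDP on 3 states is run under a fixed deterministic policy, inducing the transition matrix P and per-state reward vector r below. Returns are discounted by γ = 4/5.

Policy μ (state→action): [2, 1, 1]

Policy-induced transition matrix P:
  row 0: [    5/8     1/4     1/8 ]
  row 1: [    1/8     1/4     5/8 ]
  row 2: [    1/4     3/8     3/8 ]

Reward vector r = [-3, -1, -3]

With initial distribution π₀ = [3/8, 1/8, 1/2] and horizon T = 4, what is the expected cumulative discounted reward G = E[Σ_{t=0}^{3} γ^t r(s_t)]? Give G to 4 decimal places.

t=0: π = [0.3750, 0.1250, 0.5000], E[r] = -2.7500, γ^t·E[r] = -2.750000, running G = -2.750000
t=1: π = [0.3750, 0.3125, 0.3125], E[r] = -2.3750, γ^t·E[r] = -1.900000, running G = -4.650000
t=2: π = [0.3516, 0.2891, 0.3594], E[r] = -2.4219, γ^t·E[r] = -1.550000, running G = -6.200000
t=3: π = [0.3457, 0.2949, 0.3594], E[r] = -2.4102, γ^t·E[r] = -1.234000, running G = -7.434000

G = -7.4340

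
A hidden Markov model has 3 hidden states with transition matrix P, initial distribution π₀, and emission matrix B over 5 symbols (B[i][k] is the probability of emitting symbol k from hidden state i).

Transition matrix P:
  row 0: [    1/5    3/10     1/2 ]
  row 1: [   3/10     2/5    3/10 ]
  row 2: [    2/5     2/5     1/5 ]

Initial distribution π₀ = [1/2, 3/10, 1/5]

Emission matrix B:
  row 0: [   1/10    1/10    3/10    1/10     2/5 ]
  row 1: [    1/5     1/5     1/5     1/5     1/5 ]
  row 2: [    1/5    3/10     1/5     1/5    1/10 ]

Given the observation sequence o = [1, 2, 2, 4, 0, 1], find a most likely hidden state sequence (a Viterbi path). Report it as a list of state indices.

t=0: δ = [5.000e-02, 6.000e-02, 6.000e-02]  (obs o_0=1)
t=1: δ = [7.200e-03, 4.800e-03, 5.000e-03]  ψ = [2, 1, 0]  (obs o_1=2)
t=2: δ = [6.000e-04, 4.320e-04, 7.200e-04]  ψ = [2, 0, 0]  (obs o_2=2)
t=3: δ = [1.152e-04, 5.760e-05, 3.000e-05]  ψ = [2, 2, 0]  (obs o_3=4)
t=4: δ = [2.304e-06, 6.912e-06, 1.152e-05]  ψ = [0, 0, 0]  (obs o_4=0)
t=5: δ = [4.608e-07, 9.216e-07, 6.912e-07]  ψ = [2, 2, 2]  (obs o_5=1)
backtrack: best end state = 1; path = [2, 0, 2, 0, 2, 1]

path = [2, 0, 2, 0, 2, 1]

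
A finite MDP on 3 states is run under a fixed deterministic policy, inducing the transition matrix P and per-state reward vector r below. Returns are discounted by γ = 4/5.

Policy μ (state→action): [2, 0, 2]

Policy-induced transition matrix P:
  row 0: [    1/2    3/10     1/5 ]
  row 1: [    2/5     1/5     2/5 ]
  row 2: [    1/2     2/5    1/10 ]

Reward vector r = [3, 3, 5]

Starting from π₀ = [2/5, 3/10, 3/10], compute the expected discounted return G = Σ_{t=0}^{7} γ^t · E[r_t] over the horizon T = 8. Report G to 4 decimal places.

t=0: π = [0.4000, 0.3000, 0.3000], E[r] = 3.6000, γ^t·E[r] = 3.600000, running G = 3.600000
t=1: π = [0.4700, 0.3000, 0.2300], E[r] = 3.4600, γ^t·E[r] = 2.768000, running G = 6.368000
t=2: π = [0.4700, 0.2930, 0.2370], E[r] = 3.4740, γ^t·E[r] = 2.223360, running G = 8.591360
t=3: π = [0.4707, 0.2944, 0.2349], E[r] = 3.4698, γ^t·E[r] = 1.776538, running G = 10.367898
t=4: π = [0.4706, 0.2941, 0.2354], E[r] = 3.4708, γ^t·E[r] = 1.421631, running G = 11.789529
t=5: π = [0.4706, 0.2941, 0.2353], E[r] = 3.4705, γ^t·E[r] = 1.137227, running G = 12.926756
t=6: π = [0.4706, 0.2941, 0.2353], E[r] = 3.4706, γ^t·E[r] = 0.909797, running G = 13.836553
t=7: π = [0.4706, 0.2941, 0.2353], E[r] = 3.4706, γ^t·E[r] = 0.727835, running G = 14.564388

G = 14.5644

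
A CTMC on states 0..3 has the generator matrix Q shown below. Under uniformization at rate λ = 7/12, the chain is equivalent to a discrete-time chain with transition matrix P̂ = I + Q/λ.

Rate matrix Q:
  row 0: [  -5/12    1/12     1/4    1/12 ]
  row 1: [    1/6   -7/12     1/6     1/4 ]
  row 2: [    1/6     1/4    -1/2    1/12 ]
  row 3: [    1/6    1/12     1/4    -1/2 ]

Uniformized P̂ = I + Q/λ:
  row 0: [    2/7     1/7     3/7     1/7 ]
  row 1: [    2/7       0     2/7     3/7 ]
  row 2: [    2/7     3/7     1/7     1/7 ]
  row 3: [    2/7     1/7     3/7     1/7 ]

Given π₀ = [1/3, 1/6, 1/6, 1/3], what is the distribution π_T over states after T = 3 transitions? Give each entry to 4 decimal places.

t=0: π = [0.3333, 0.1667, 0.1667, 0.3333]
t=1: π = [0.2857, 0.1667, 0.3571, 0.1905]
t=2: π = [0.2857, 0.2211, 0.3027, 0.1905]
t=3: π = [0.2857, 0.1978, 0.3105, 0.2060]

π = [0.2857, 0.1978, 0.3105, 0.2060]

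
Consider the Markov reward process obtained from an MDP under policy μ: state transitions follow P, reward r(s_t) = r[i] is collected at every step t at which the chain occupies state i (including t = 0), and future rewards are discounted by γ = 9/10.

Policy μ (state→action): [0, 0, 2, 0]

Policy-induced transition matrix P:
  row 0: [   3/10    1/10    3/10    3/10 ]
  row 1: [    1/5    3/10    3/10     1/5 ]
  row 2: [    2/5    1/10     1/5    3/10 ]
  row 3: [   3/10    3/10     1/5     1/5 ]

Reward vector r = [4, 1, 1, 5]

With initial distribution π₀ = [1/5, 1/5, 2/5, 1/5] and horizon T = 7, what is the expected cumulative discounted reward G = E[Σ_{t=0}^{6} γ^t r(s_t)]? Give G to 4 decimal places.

G = 14.8552

t=0: π = [0.2000, 0.2000, 0.4000, 0.2000], E[r] = 2.4000, γ^t·E[r] = 2.400000, running G = 2.400000
t=1: π = [0.3200, 0.1800, 0.2400, 0.2600], E[r] = 3.0000, γ^t·E[r] = 2.700000, running G = 5.100000
t=2: π = [0.3060, 0.1880, 0.2500, 0.2560], E[r] = 2.9420, γ^t·E[r] = 2.383020, running G = 7.483020
t=3: π = [0.3062, 0.1888, 0.2494, 0.2556], E[r] = 2.9410, γ^t·E[r] = 2.143989, running G = 9.627009
t=4: π = [0.3061, 0.1889, 0.2495, 0.2556], E[r] = 2.9404, γ^t·E[r] = 1.929210, running G = 11.556219
t=5: π = [0.3061, 0.1889, 0.2495, 0.2556], E[r] = 2.9404, γ^t·E[r] = 1.736283, running G = 13.292501
t=6: π = [0.3061, 0.1889, 0.2495, 0.2556], E[r] = 2.9404, γ^t·E[r] = 1.562651, running G = 14.855153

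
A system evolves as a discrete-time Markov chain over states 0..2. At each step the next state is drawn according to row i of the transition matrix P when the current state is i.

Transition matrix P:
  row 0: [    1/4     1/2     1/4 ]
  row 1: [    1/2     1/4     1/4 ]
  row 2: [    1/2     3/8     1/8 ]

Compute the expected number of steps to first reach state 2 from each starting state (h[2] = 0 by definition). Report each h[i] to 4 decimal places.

First-step conditioning: h[2] = 0; for i ≠ 2, h[i] = 1 + Σ_k P[i][k]·h[k].
  h[0] = 1 + 1/4·h[0] + 1/2·h[1]
  h[1] = 1 + 1/2·h[0] + 1/4·h[1]
Solving the 2×2 linear system over states ≠ 2 gives exactly h = [4, 4, 0] (h[2] = 0 is the target).

h = [4.0000, 4.0000, 0.0000]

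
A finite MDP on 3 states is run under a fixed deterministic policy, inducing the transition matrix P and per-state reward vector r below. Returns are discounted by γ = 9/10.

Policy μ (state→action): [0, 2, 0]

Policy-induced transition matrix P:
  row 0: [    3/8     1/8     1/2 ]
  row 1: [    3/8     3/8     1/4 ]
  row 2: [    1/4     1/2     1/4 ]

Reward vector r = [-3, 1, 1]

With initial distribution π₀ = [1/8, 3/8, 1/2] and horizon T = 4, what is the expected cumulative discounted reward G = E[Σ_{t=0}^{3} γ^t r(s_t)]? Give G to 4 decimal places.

t=0: π = [0.1250, 0.3750, 0.5000], E[r] = 0.5000, γ^t·E[r] = 0.500000, running G = 0.500000
t=1: π = [0.3125, 0.4063, 0.2813], E[r] = -0.2500, γ^t·E[r] = -0.225000, running G = 0.275000
t=2: π = [0.3398, 0.3320, 0.3281], E[r] = -0.3594, γ^t·E[r] = -0.291094, running G = -0.016094
t=3: π = [0.3340, 0.3311, 0.3350], E[r] = -0.3359, γ^t·E[r] = -0.244898, running G = -0.260992

G = -0.2610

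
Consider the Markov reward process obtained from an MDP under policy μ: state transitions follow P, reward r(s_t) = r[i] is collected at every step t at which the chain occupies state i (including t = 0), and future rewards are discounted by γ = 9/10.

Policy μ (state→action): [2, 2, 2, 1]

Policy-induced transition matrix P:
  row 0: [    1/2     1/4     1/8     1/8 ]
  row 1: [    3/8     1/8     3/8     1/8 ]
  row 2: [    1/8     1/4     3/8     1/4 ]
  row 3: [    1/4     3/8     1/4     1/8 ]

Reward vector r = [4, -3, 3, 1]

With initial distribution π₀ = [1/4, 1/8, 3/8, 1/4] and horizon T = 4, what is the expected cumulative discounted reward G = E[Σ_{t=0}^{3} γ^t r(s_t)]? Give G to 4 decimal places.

t=0: π = [0.2500, 0.1250, 0.3750, 0.2500], E[r] = 2.0000, γ^t·E[r] = 2.000000, running G = 2.000000
t=1: π = [0.2813, 0.2656, 0.2813, 0.1719], E[r] = 1.3438, γ^t·E[r] = 1.209375, running G = 3.209375
t=2: π = [0.3184, 0.2383, 0.2832, 0.1602], E[r] = 1.5684, γ^t·E[r] = 1.270371, running G = 4.479746
t=3: π = [0.3240, 0.2402, 0.2754, 0.1604], E[r] = 1.5618, γ^t·E[r] = 1.138529, running G = 5.618275

G = 5.6183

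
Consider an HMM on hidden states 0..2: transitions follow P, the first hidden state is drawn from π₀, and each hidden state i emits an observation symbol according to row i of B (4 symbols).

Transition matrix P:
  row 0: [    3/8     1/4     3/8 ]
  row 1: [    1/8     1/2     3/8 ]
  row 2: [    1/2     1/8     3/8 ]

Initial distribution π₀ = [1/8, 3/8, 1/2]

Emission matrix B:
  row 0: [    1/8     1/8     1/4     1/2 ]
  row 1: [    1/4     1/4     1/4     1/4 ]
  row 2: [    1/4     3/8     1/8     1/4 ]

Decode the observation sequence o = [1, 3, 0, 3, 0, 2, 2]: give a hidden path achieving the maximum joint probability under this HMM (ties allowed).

path = [2, 0, 2, 0, 2, 0, 0]

t=0: δ = [1.562e-02, 9.375e-02, 1.875e-01]  (obs o_0=1)
t=1: δ = [4.688e-02, 1.172e-02, 1.758e-02]  ψ = [2, 1, 2]  (obs o_1=3)
t=2: δ = [2.197e-03, 2.930e-03, 4.395e-03]  ψ = [0, 0, 0]  (obs o_2=0)
t=3: δ = [1.099e-03, 3.662e-04, 4.120e-04]  ψ = [2, 1, 2]  (obs o_3=3)
t=4: δ = [5.150e-05, 6.866e-05, 1.030e-04]  ψ = [0, 0, 0]  (obs o_4=0)
t=5: δ = [1.287e-05, 8.583e-06, 4.828e-06]  ψ = [2, 1, 2]  (obs o_5=2)
t=6: δ = [1.207e-06, 1.073e-06, 6.035e-07]  ψ = [0, 1, 0]  (obs o_6=2)
backtrack: best end state = 0; path = [2, 0, 2, 0, 2, 0, 0]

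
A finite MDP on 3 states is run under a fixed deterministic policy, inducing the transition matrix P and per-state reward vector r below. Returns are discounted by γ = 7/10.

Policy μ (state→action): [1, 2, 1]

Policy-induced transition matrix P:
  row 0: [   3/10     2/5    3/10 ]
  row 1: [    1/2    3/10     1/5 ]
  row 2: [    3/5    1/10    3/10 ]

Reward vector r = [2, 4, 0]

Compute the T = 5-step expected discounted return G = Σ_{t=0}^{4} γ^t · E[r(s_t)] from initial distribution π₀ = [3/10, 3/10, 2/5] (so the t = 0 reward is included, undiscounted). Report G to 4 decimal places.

G = 5.3579

t=0: π = [0.3000, 0.3000, 0.4000], E[r] = 1.8000, γ^t·E[r] = 1.800000, running G = 1.800000
t=1: π = [0.4800, 0.2500, 0.2700], E[r] = 1.9600, γ^t·E[r] = 1.372000, running G = 3.172000
t=2: π = [0.4310, 0.2940, 0.2750], E[r] = 2.0380, γ^t·E[r] = 0.998620, running G = 4.170620
t=3: π = [0.4413, 0.2881, 0.2706], E[r] = 2.0350, γ^t·E[r] = 0.698005, running G = 4.868625
t=4: π = [0.4388, 0.2900, 0.2712], E[r] = 2.0376, γ^t·E[r] = 0.489237, running G = 5.357862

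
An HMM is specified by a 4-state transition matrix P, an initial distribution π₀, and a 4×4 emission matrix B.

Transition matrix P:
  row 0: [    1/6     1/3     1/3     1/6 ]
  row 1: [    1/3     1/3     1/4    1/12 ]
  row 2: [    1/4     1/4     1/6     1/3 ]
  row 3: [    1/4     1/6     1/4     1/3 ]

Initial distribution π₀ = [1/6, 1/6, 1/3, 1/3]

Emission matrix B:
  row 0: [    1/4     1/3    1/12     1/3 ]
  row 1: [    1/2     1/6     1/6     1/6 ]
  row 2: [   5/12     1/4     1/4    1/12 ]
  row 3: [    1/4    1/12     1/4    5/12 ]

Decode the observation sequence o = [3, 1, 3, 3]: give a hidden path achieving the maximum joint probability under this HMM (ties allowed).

path = [3, 2, 3, 3]

t=0: δ = [5.556e-02, 2.778e-02, 2.778e-02, 1.389e-01]  (obs o_0=3)
t=1: δ = [1.157e-02, 3.858e-03, 8.681e-03, 3.858e-03]  ψ = [3, 3, 3, 3]  (obs o_1=1)
t=2: δ = [7.234e-04, 6.430e-04, 3.215e-04, 1.206e-03]  ψ = [2, 0, 0, 2]  (obs o_2=3)
t=3: δ = [1.005e-04, 4.019e-05, 2.512e-05, 1.674e-04]  ψ = [3, 0, 3, 3]  (obs o_3=3)
backtrack: best end state = 3; path = [3, 2, 3, 3]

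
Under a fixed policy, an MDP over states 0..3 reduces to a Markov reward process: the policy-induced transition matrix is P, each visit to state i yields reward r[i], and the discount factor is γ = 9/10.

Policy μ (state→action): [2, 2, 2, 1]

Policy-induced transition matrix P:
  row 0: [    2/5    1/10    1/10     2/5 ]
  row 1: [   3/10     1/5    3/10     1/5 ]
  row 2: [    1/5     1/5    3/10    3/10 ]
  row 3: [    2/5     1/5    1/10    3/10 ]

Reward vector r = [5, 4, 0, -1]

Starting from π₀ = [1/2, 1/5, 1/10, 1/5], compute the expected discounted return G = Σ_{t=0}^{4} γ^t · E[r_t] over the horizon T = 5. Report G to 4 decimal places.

t=0: π = [0.5000, 0.2000, 0.1000, 0.2000], E[r] = 3.1000, γ^t·E[r] = 3.100000, running G = 3.100000
t=1: π = [0.3600, 0.1500, 0.1600, 0.3300], E[r] = 2.0700, γ^t·E[r] = 1.863000, running G = 4.963000
t=2: π = [0.3530, 0.1640, 0.1620, 0.3210], E[r] = 2.1000, γ^t·E[r] = 1.701000, running G = 6.664000
t=3: π = [0.3512, 0.1647, 0.1652, 0.3189], E[r] = 2.0959, γ^t·E[r] = 1.527911, running G = 8.191911
t=4: π = [0.3505, 0.1649, 0.1660, 0.3187], E[r] = 2.0933, γ^t·E[r] = 1.373427, running G = 9.565338

G = 9.5653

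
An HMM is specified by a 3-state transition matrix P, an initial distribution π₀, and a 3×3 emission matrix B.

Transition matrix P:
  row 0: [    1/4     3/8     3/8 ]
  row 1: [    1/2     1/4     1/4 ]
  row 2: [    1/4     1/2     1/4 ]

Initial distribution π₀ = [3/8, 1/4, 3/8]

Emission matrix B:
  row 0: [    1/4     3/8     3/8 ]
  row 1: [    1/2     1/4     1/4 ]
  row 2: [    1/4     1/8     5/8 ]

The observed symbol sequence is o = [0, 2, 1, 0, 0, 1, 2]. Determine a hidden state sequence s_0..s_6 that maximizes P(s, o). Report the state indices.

t=0: δ = [9.375e-02, 1.250e-01, 9.375e-02]  (obs o_0=0)
t=1: δ = [2.344e-02, 1.172e-02, 2.197e-02]  ψ = [1, 2, 0]  (obs o_1=2)
t=2: δ = [2.197e-03, 2.747e-03, 1.099e-03]  ψ = [0, 2, 0]  (obs o_2=1)
t=3: δ = [3.433e-04, 4.120e-04, 2.060e-04]  ψ = [1, 0, 0]  (obs o_3=0)
t=4: δ = [5.150e-05, 6.437e-05, 3.219e-05]  ψ = [1, 0, 0]  (obs o_4=0)
t=5: δ = [1.207e-05, 4.828e-06, 2.414e-06]  ψ = [1, 0, 0]  (obs o_5=1)
t=6: δ = [1.132e-06, 1.132e-06, 2.829e-06]  ψ = [0, 0, 0]  (obs o_6=2)
backtrack: best end state = 2; path = [0, 2, 1, 0, 1, 0, 2]

path = [0, 2, 1, 0, 1, 0, 2]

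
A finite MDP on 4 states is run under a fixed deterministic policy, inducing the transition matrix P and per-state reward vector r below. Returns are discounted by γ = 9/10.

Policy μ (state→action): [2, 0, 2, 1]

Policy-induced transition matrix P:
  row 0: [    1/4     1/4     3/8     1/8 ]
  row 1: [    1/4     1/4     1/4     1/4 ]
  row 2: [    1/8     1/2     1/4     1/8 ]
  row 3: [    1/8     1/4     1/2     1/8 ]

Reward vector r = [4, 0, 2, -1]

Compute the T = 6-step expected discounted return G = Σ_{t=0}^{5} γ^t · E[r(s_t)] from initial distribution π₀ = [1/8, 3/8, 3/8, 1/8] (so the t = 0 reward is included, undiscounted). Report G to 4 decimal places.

t=0: π = [0.1250, 0.3750, 0.3750, 0.1250], E[r] = 1.1250, γ^t·E[r] = 1.125000, running G = 1.125000
t=1: π = [0.1875, 0.3438, 0.2969, 0.1719], E[r] = 1.1719, γ^t·E[r] = 1.054688, running G = 2.179688
t=2: π = [0.1914, 0.3242, 0.3164, 0.1680], E[r] = 1.2305, γ^t·E[r] = 0.996680, running G = 3.176367
t=3: π = [0.1895, 0.3291, 0.3159, 0.1655], E[r] = 1.2241, γ^t·E[r] = 0.892384, running G = 4.068751
t=4: π = [0.1898, 0.3290, 0.3151, 0.1661], E[r] = 1.2233, γ^t·E[r] = 0.802585, running G = 4.871337
t=5: π = [0.1898, 0.3288, 0.3153, 0.1661], E[r] = 1.2238, γ^t·E[r] = 0.722642, running G = 5.593979

G = 5.5940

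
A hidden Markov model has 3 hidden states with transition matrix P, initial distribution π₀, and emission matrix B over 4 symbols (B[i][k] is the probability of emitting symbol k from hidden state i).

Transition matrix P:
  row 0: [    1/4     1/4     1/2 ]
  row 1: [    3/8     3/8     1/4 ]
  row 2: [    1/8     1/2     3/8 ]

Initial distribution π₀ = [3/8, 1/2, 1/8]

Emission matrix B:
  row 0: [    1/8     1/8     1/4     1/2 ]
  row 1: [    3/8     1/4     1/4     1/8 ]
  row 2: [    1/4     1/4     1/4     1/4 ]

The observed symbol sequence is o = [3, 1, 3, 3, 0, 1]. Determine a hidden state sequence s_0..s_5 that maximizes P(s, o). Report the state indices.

t=0: δ = [1.875e-01, 6.250e-02, 3.125e-02]  (obs o_0=3)
t=1: δ = [5.859e-03, 1.172e-02, 2.344e-02]  ψ = [0, 0, 0]  (obs o_1=1)
t=2: δ = [2.197e-03, 1.465e-03, 2.197e-03]  ψ = [1, 2, 2]  (obs o_2=3)
t=3: δ = [2.747e-04, 1.373e-04, 2.747e-04]  ψ = [0, 2, 0]  (obs o_3=3)
t=4: δ = [8.583e-06, 5.150e-05, 3.433e-05]  ψ = [0, 2, 0]  (obs o_4=0)
t=5: δ = [2.414e-06, 4.828e-06, 3.219e-06]  ψ = [1, 1, 1]  (obs o_5=1)
backtrack: best end state = 1; path = [0, 1, 0, 2, 1, 1]

path = [0, 1, 0, 2, 1, 1]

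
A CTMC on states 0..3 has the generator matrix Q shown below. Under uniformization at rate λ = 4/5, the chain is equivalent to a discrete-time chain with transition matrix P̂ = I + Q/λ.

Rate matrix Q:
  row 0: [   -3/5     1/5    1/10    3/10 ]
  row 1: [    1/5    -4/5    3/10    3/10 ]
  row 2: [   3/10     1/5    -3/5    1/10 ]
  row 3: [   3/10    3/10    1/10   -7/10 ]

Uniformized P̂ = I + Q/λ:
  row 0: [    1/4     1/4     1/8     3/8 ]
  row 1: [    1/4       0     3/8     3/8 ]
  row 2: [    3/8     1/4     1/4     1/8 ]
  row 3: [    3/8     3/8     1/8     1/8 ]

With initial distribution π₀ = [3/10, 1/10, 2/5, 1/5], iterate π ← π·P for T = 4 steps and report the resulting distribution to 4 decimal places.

π = [0.3075, 0.2244, 0.2081, 0.2600]

t=0: π = [0.3000, 0.1000, 0.4000, 0.2000]
t=1: π = [0.3250, 0.2500, 0.2000, 0.2250]
t=2: π = [0.3031, 0.2156, 0.2125, 0.2688]
t=3: π = [0.3102, 0.2297, 0.2055, 0.2547]
t=4: π = [0.3075, 0.2244, 0.2081, 0.2600]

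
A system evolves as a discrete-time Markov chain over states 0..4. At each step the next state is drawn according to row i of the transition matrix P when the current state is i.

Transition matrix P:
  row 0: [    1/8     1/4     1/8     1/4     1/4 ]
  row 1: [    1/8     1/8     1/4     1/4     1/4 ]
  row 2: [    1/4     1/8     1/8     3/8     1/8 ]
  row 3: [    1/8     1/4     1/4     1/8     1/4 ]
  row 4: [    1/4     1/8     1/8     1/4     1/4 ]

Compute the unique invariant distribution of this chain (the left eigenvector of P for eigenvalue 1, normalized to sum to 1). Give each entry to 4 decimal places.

π = [0.1757, 0.1772, 0.1774, 0.2419, 0.2278]

Balance equations π_j = Σ_i π_i·P[i][j]:
  π_0 = 1/8·π_0 + 1/8·π_1 + 1/4·π_2 + 1/8·π_3 + 1/4·π_4
  π_1 = 1/4·π_0 + 1/8·π_1 + 1/8·π_2 + 1/4·π_3 + 1/8·π_4
  π_2 = 1/8·π_0 + 1/4·π_1 + 1/8·π_2 + 1/4·π_3 + 1/8·π_4
  π_3 = 1/4·π_0 + 1/4·π_1 + 3/8·π_2 + 1/8·π_3 + 1/4·π_4
  normalize: π_0 + π_1 + π_2 + π_3 + π_4 = 1
Solving the linear system gives exactly π = [101/575, 917/5175, 102/575, 1252/5175, 131/575].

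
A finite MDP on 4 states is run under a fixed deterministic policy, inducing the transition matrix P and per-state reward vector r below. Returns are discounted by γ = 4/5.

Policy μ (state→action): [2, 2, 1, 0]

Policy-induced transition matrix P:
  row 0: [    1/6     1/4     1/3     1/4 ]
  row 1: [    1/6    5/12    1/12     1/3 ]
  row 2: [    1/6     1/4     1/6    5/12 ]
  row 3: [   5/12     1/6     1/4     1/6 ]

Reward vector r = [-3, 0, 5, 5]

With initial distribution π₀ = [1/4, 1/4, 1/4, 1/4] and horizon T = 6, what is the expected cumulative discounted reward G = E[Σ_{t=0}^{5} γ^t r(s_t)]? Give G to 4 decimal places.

G = 6.4830

t=0: π = [0.2500, 0.2500, 0.2500, 0.2500], E[r] = 1.7500, γ^t·E[r] = 1.750000, running G = 1.750000
t=1: π = [0.2292, 0.2708, 0.2083, 0.2917], E[r] = 1.8125, γ^t·E[r] = 1.450000, running G = 3.200000
t=2: π = [0.2396, 0.2708, 0.2066, 0.2830], E[r] = 1.7292, γ^t·E[r] = 1.106667, running G = 4.306667
t=3: π = [0.2374, 0.2716, 0.2076, 0.2834], E[r] = 1.7429, γ^t·E[r] = 0.892370, running G = 5.199037
t=4: π = [0.2375, 0.2716, 0.2072, 0.2836], E[r] = 1.7416, γ^t·E[r] = 0.713368, running G = 5.912405
t=5: π = [0.2376, 0.2716, 0.2073, 0.2835], E[r] = 1.7412, γ^t·E[r] = 0.570571, running G = 6.482976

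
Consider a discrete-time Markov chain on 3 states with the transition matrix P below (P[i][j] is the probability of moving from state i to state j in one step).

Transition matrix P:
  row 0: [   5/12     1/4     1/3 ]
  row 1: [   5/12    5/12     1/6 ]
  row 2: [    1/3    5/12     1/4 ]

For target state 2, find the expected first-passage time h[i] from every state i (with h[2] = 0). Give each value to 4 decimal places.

h = [3.5294, 4.2353, 0.0000]

First-step conditioning: h[2] = 0; for i ≠ 2, h[i] = 1 + Σ_k P[i][k]·h[k].
  h[0] = 1 + 5/12·h[0] + 1/4·h[1]
  h[1] = 1 + 5/12·h[0] + 5/12·h[1]
Solving the 2×2 linear system over states ≠ 2 gives exactly h = [60/17, 72/17, 0] (h[2] = 0 is the target).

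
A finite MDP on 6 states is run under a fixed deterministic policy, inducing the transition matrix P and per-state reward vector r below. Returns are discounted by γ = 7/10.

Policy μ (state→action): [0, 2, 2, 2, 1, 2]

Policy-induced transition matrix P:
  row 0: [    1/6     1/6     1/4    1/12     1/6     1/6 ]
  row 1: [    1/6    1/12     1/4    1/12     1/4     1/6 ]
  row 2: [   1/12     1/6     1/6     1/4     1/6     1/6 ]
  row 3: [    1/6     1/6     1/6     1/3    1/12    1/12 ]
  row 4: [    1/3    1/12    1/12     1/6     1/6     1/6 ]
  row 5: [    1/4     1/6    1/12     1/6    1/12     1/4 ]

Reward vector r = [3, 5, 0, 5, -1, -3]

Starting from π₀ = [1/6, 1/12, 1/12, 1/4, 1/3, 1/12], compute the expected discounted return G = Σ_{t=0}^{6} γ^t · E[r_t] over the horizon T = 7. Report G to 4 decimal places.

G = 4.8887

t=0: π = [0.1667, 0.0833, 0.0833, 0.2500, 0.3333, 0.0833], E[r] = 1.5833, γ^t·E[r] = 1.583333, running G = 1.583333
t=1: π = [0.2222, 0.1319, 0.1528, 0.1944, 0.1458, 0.1528], E[r] = 1.6944, γ^t·E[r] = 1.186111, running G = 2.769444
t=2: π = [0.1910, 0.1435, 0.1713, 0.1823, 0.1487, 0.1632], E[r] = 1.5637, γ^t·E[r] = 0.766192, running G = 3.535637
t=3: π = [0.1908, 0.1423, 0.1685, 0.1834, 0.1498, 0.1651], E[r] = 1.5561, γ^t·E[r] = 0.533738, running G = 4.069374
t=4: π = [0.1913, 0.1423, 0.1682, 0.1835, 0.1495, 0.1651], E[r] = 1.5584, γ^t·E[r] = 0.374175, running G = 4.443549
t=5: π = [0.1913, 0.1423, 0.1683, 0.1835, 0.1495, 0.1651], E[r] = 1.5582, γ^t·E[r] = 0.261883, running G = 4.705432
t=6: π = [0.1913, 0.1423, 0.1683, 0.1835, 0.1495, 0.1651], E[r] = 1.5581, γ^t·E[r] = 0.183308, running G = 4.888740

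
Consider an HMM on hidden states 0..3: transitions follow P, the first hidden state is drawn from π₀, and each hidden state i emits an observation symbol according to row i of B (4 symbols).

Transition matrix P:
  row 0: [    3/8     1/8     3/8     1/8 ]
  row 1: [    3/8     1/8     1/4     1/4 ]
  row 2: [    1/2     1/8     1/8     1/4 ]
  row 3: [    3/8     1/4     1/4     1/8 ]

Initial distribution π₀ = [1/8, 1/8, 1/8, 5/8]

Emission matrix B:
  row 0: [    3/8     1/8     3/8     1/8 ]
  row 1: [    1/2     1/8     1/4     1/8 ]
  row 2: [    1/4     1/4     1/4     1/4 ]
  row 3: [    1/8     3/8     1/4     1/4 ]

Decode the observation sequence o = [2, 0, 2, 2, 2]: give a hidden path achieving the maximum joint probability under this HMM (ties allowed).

t=0: δ = [4.688e-02, 3.125e-02, 3.125e-02, 1.562e-01]  (obs o_0=2)
t=1: δ = [2.197e-02, 1.953e-02, 9.766e-03, 2.441e-03]  ψ = [3, 3, 3, 3]  (obs o_1=0)
t=2: δ = [3.090e-03, 6.866e-04, 2.060e-03, 1.221e-03]  ψ = [0, 0, 0, 1]  (obs o_2=2)
t=3: δ = [4.345e-04, 9.656e-05, 2.897e-04, 1.287e-04]  ψ = [0, 0, 0, 2]  (obs o_3=2)
t=4: δ = [6.110e-05, 1.358e-05, 4.074e-05, 1.810e-05]  ψ = [0, 0, 0, 2]  (obs o_4=2)
backtrack: best end state = 0; path = [3, 0, 0, 0, 0]

path = [3, 0, 0, 0, 0]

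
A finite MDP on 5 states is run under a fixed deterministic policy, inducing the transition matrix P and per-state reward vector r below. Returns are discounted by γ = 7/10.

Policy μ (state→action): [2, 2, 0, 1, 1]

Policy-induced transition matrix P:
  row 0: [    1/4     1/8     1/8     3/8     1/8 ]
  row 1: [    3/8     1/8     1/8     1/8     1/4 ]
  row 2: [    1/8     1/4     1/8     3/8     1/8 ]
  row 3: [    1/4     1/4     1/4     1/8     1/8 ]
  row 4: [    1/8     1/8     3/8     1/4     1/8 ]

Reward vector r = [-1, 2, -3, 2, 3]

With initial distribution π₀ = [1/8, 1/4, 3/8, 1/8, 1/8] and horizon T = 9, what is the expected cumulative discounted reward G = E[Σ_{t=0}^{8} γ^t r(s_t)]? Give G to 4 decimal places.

G = 1.0496

t=0: π = [0.1250, 0.2500, 0.3750, 0.1250, 0.1250], E[r] = -0.1250, γ^t·E[r] = -0.125000, running G = -0.125000
t=1: π = [0.2188, 0.1875, 0.1719, 0.2656, 0.1563], E[r] = 0.6406, γ^t·E[r] = 0.448438, running G = 0.323438
t=2: π = [0.2324, 0.1797, 0.1973, 0.2422, 0.1484], E[r] = 0.4648, γ^t·E[r] = 0.227773, running G = 0.551211
t=3: π = [0.2292, 0.1799, 0.1924, 0.2510, 0.1475], E[r] = 0.4978, γ^t·E[r] = 0.170746, running G = 0.721957
t=4: π = [0.2300, 0.1804, 0.1932, 0.2488, 0.1475], E[r] = 0.4913, γ^t·E[r] = 0.117954, running G = 0.839912
t=5: π = [0.2300, 0.1803, 0.1930, 0.2492, 0.1476], E[r] = 0.4928, γ^t·E[r] = 0.082821, running G = 0.922733
t=6: π = [0.2300, 0.1803, 0.1930, 0.2492, 0.1475], E[r] = 0.4924, γ^t·E[r] = 0.057932, running G = 0.980665
t=7: π = [0.2300, 0.1803, 0.1930, 0.2492, 0.1475], E[r] = 0.4925, γ^t·E[r] = 0.040559, running G = 1.021224
t=8: π = [0.2300, 0.1803, 0.1930, 0.2492, 0.1475], E[r] = 0.4925, γ^t·E[r] = 0.028390, running G = 1.049614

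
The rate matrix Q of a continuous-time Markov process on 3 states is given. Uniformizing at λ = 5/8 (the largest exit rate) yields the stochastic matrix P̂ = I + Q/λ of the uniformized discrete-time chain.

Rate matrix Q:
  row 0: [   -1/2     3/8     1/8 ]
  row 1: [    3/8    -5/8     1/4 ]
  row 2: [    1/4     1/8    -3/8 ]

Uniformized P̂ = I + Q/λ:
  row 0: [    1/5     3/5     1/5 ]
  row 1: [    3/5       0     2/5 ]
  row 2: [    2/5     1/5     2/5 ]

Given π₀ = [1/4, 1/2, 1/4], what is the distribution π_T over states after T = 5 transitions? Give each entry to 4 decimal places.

π = [0.3860, 0.2890, 0.3250]

t=0: π = [0.2500, 0.5000, 0.2500]
t=1: π = [0.4500, 0.2000, 0.3500]
t=2: π = [0.3500, 0.3400, 0.3100]
t=3: π = [0.3980, 0.2720, 0.3300]
t=4: π = [0.3748, 0.3048, 0.3204]
t=5: π = [0.3860, 0.2890, 0.3250]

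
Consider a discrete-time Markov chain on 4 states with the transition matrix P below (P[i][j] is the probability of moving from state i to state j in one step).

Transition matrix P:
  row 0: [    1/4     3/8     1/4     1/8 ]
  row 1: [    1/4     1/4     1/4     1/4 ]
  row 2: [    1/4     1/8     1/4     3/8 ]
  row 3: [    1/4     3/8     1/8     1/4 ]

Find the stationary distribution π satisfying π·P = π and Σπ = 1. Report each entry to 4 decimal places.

π = [0.2500, 0.2846, 0.2192, 0.2462]

Balance equations π_j = Σ_i π_i·P[i][j]:
  π_0 = 1/4·π_0 + 1/4·π_1 + 1/4·π_2 + 1/4·π_3
  π_1 = 3/8·π_0 + 1/4·π_1 + 1/8·π_2 + 3/8·π_3
  π_2 = 1/4·π_0 + 1/4·π_1 + 1/4·π_2 + 1/8·π_3
  normalize: π_0 + π_1 + π_2 + π_3 = 1
Solving the linear system gives exactly π = [1/4, 37/130, 57/260, 16/65].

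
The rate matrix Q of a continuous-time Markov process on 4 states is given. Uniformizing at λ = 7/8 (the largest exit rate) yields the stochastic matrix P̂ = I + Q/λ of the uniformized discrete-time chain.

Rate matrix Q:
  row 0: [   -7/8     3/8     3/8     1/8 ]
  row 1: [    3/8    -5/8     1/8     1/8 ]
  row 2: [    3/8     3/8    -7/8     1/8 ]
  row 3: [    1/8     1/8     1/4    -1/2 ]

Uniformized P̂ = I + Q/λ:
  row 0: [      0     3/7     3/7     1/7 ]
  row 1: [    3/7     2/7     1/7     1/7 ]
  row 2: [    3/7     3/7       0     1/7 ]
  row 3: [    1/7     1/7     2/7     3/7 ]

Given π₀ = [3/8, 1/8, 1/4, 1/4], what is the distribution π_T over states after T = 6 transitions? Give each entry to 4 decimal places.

π = [0.2608, 0.3250, 0.2142, 0.2000]

t=0: π = [0.3750, 0.1250, 0.2500, 0.2500]
t=1: π = [0.1964, 0.3393, 0.2500, 0.2143]
t=2: π = [0.2832, 0.3189, 0.1939, 0.2041]
t=3: π = [0.2489, 0.3247, 0.2252, 0.2012]
t=4: π = [0.2644, 0.3247, 0.2105, 0.2003]
t=5: π = [0.2580, 0.3249, 0.2169, 0.2001]
t=6: π = [0.2608, 0.3250, 0.2142, 0.2000]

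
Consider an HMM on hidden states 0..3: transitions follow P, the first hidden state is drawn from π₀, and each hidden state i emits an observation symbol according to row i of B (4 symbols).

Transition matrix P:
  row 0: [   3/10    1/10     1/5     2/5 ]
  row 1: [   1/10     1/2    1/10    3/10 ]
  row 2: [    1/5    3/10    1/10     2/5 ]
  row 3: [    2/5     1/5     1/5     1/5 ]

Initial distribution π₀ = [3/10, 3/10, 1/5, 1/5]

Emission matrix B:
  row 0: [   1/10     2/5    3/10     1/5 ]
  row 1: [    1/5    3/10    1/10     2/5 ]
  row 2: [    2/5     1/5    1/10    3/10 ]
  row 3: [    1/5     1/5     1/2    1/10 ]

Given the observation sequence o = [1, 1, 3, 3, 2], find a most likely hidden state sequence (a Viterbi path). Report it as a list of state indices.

path = [1, 1, 1, 1, 3]

t=0: δ = [1.200e-01, 9.000e-02, 4.000e-02, 4.000e-02]  (obs o_0=1)
t=1: δ = [1.440e-02, 1.350e-02, 4.800e-03, 9.600e-03]  ψ = [0, 1, 0, 0]  (obs o_1=1)
t=2: δ = [8.640e-04, 2.700e-03, 8.640e-04, 5.760e-04]  ψ = [0, 1, 0, 0]  (obs o_2=3)
t=3: δ = [5.400e-05, 5.400e-04, 8.100e-05, 8.100e-05]  ψ = [1, 1, 1, 1]  (obs o_3=3)
t=4: δ = [1.620e-05, 2.700e-05, 5.400e-06, 8.100e-05]  ψ = [1, 1, 1, 1]  (obs o_4=2)
backtrack: best end state = 3; path = [1, 1, 1, 1, 3]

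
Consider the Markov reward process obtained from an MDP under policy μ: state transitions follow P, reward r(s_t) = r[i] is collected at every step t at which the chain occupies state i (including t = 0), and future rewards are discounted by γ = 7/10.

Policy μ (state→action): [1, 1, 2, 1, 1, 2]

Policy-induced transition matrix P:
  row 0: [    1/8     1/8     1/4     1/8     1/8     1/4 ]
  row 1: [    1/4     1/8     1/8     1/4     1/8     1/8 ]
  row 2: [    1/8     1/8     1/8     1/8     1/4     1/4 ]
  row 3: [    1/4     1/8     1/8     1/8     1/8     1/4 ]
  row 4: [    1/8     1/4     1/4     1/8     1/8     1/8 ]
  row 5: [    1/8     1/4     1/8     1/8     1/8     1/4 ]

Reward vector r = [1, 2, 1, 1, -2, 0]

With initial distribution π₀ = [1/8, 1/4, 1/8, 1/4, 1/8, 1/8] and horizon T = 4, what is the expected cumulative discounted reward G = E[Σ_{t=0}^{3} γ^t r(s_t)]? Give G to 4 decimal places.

t=0: π = [0.1250, 0.2500, 0.1250, 0.2500, 0.1250, 0.1250], E[r] = 0.7500, γ^t·E[r] = 0.750000, running G = 0.750000
t=1: π = [0.1875, 0.1563, 0.1563, 0.1563, 0.1406, 0.2031], E[r] = 0.5313, γ^t·E[r] = 0.371875, running G = 1.121875
t=2: π = [0.1641, 0.1680, 0.1660, 0.1445, 0.1445, 0.2129], E[r] = 0.5215, γ^t·E[r] = 0.255527, running G = 1.377402
t=3: π = [0.1641, 0.1697, 0.1636, 0.1460, 0.1458, 0.2109], E[r] = 0.5215, γ^t·E[r] = 0.178869, running G = 1.556271

G = 1.5563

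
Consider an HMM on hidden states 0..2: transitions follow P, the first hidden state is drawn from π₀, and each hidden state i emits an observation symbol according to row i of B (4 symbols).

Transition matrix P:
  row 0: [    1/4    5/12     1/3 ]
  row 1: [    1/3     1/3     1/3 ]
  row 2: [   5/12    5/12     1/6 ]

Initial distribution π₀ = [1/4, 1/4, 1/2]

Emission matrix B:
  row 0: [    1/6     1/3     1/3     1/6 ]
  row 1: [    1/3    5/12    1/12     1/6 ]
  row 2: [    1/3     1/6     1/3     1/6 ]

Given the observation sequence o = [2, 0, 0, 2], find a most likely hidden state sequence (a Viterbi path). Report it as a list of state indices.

path = [2, 1, 2, 0]

t=0: δ = [8.333e-02, 2.083e-02, 1.667e-01]  (obs o_0=2)
t=1: δ = [1.157e-02, 2.315e-02, 9.259e-03]  ψ = [2, 2, 0]  (obs o_1=0)
t=2: δ = [1.286e-03, 2.572e-03, 2.572e-03]  ψ = [1, 1, 1]  (obs o_2=0)
t=3: δ = [3.572e-04, 8.931e-05, 2.858e-04]  ψ = [2, 2, 1]  (obs o_3=2)
backtrack: best end state = 0; path = [2, 1, 2, 0]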